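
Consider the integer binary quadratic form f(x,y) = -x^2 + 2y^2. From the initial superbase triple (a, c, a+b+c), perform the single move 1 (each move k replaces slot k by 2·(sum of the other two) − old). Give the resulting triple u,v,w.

start (-1,2,1) = (f(1,0),f(0,1),f(1,1))
replace slot 1: 2·(2+1) − (-1) = 7 → (7,2,1)

7,2,1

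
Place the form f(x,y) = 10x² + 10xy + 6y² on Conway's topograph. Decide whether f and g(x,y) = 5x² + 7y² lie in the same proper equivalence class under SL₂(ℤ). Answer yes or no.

D₁ = -140, D₂ = -140
f: flip: (10,10,6)→(6,-10,10)
f: translate: b→2 (≡-10 mod 12), so (6,-10,10)→(6,2,6)
f: reduced (well bottom): (6,2,6) with a≤c, −a<b≤a
g: reduced (well bottom): (5,0,7) with a≤c, −a<b≤a
reduced forms (6, 2, 6) vs (5, 0, 7) ⇒ inequivalent

no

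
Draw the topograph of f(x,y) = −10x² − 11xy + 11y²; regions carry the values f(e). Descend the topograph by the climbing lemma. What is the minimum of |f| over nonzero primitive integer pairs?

descent: ρ → (11,11,-10)  [lands on river]
river: ρ → (-10,9,12)
river: ρ → (12,15,-7)
river: ρ → (-7,13,14)
river: ρ → (14,15,-6)
river: ρ → (-6,21,5)
river: ρ → (5,19,-10)
river: ρ → (-10,21,3)
river: ρ → (3,21,-10)
river: ρ → (-10,19,5)
river: ρ → (5,21,-6)
river: ρ → (-6,15,14)
river: ρ → (14,13,-7)
river: ρ → (-7,15,12)
river: ρ → (12,9,-10)
river: ρ → (-10,11,11)
closes: descent 1, river 16
min |a| on river = 3

3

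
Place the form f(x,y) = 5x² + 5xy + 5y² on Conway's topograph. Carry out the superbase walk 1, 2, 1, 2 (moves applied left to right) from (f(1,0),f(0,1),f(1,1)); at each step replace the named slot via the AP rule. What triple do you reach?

start (5,5,15) = (f(1,0),f(0,1),f(1,1))
replace slot 1: 2·(5+15) − 5 = 35 → (35,5,15)
replace slot 2: 2·(35+15) − 5 = 95 → (35,95,15)
replace slot 1: 2·(95+15) − 35 = 185 → (185,95,15)
replace slot 2: 2·(185+15) − 95 = 305 → (185,305,15)

185,305,15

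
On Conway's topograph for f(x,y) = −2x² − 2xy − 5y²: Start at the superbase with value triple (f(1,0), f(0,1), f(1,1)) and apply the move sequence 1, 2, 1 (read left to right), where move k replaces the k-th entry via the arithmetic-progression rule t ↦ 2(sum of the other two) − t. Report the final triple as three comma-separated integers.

start (-2,-5,-9) = (f(1,0),f(0,1),f(1,1))
replace slot 1: 2·((-5)+(-9)) − (-2) = -26 → (-26,-5,-9)
replace slot 2: 2·((-26)+(-9)) − (-5) = -65 → (-26,-65,-9)
replace slot 1: 2·((-65)+(-9)) − (-26) = -122 → (-122,-65,-9)

-122,-65,-9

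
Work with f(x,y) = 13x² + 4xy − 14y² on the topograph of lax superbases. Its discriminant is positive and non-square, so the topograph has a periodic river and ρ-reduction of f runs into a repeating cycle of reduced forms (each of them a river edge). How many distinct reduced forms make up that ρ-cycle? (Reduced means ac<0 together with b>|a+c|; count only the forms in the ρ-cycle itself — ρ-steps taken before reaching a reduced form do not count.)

D = 744, ⌊√D⌋ = 27
river: ρ → (-14,24,3)
river: ρ → (3,24,-14)
river: ρ → (-14,4,13)
river: ρ → (13,22,-5)
river: ρ → (-5,18,21)
river: ρ → (21,24,-2)
river: ρ → (-2,24,21)
river: ρ → (21,18,-5)
river: ρ → (-5,22,13)
river: ρ → (13,4,-14)
ρ-cycle length = 10 (tail of 0 descent steps not counted)

10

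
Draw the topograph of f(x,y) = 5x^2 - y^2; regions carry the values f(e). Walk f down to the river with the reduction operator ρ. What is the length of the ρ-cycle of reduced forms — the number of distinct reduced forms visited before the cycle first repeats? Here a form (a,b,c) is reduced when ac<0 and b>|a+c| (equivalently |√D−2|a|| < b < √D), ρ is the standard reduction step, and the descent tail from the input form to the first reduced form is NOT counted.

D = 20, ⌊√D⌋ = 4
descent: ρ → (-1,4,1)  [lands on river]
river: ρ → (1,4,-1)
ρ-cycle length = 2 (tail of 1 descent step not counted)

2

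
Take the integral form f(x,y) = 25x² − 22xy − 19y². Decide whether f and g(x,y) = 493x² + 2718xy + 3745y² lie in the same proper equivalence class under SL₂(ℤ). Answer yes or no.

D₁ = 2384, D₂ = 2384
river cycle of f (length 22): (-19, 22, 25), (25, 28, -16), (-16, 36, 17), (17, 32, -20), (-20, 48, 1), (1, 48, -20), (-20, 32, 17), (17, 36, -16), (-16, 28, 25), (25, 22, -19), … (12 more)
river cycle of g (length 22): (28, 16, -19), (-19, 22, 25), (25, 28, -16), (-16, 36, 17), (17, 32, -20), (-20, 48, 1), (1, 48, -20), (-20, 32, 17), (17, 36, -16), (-16, 28, 25), … (12 more)
cycles coincide ⇒ equivalent

yes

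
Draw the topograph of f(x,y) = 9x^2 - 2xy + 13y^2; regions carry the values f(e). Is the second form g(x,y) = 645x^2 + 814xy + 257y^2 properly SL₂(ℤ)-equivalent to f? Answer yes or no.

D₁ = -464, D₂ = -464
f: reduced (well bottom): (9,-2,13) with a≤c, −a<b≤a
g: translate: b→-476 (≡814 mod 1290), so (645,814,257)→(645,-476,88)
g: flip: (645,-476,88)→(88,476,645)
g: translate: b→-52 (≡476 mod 176), so (88,476,645)→(88,-52,9)
g: flip: (88,-52,9)→(9,52,88)
g: translate: b→-2 (≡52 mod 18), so (9,52,88)→(9,-2,13)
g: reduced (well bottom): (9,-2,13) with a≤c, −a<b≤a
reduced forms (9, -2, 13) vs (9, -2, 13) ⇒ equivalent

yes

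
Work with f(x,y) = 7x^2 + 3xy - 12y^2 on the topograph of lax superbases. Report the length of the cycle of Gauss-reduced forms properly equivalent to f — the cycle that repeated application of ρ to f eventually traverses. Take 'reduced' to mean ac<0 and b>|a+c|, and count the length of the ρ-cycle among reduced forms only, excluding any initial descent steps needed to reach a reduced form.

D = 345, ⌊√D⌋ = 18
descent: ρ → (-12,-3,7)
descent: ρ → (7,17,-2)  [lands on river]
river: ρ → (-2,15,15)
river: ρ → (15,15,-2)
river: ρ → (-2,17,7)
river: ρ → (7,11,-8)
river: ρ → (-8,5,10)
river: ρ → (10,15,-3)
river: ρ → (-3,15,10)
river: ρ → (10,5,-8)
river: ρ → (-8,11,7)
ρ-cycle length = 10 (tail of 2 descent steps not counted)

10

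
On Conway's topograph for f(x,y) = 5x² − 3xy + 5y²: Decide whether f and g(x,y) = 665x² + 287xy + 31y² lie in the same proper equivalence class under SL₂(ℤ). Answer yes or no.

D₁ = -91, D₂ = -91
f: flip: (5,-3,5)→(5,3,5)
f: reduced (well bottom): (5,3,5) with a≤c, −a<b≤a
g: flip: (665,287,31)→(31,-287,665)
g: translate: b→23 (≡-287 mod 62), so (31,-287,665)→(31,23,5)
g: flip: (31,23,5)→(5,-23,31)
g: translate: b→-3 (≡-23 mod 10), so (5,-23,31)→(5,-3,5)
g: flip: (5,-3,5)→(5,3,5)
g: reduced (well bottom): (5,3,5) with a≤c, −a<b≤a
reduced forms (5, 3, 5) vs (5, 3, 5) ⇒ equivalent

yes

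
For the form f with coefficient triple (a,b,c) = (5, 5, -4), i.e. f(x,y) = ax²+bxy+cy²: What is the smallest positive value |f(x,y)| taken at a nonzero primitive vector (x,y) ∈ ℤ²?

river: ρ → (-4,3,6)
river: ρ → (6,9,-1)
river: ρ → (-1,9,6)
river: ρ → (6,3,-4)
river: ρ → (-4,5,5)
river: ρ → (5,5,-4)
closes: descent 0, river 6
min |a| on river = 1

1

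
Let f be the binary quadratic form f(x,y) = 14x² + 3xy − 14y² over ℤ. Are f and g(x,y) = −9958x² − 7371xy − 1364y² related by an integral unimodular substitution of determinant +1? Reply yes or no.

D₁ = 793, D₂ = 793
river cycle of f (length 8): (-14, 25, 3), (3, 23, -22), (-22, 21, 4), (4, 27, -4), (-4, 21, 22), (22, 23, -3), (-3, 25, 14), (14, 3, -14)
river cycle of g (length 8): (-14, 25, 3), (3, 23, -22), (-22, 21, 4), (4, 27, -4), (-4, 21, 22), (22, 23, -3), (-3, 25, 14), (14, 3, -14)
cycles coincide ⇒ equivalent

yes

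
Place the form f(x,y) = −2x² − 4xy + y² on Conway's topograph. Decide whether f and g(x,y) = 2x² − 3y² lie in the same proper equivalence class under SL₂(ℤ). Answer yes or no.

D₁ = 24, D₂ = 24
river cycle of f (length 2): (1, 4, -2), (-2, 4, 1)
river cycle of g (length 2): (2, 4, -1), (-1, 4, 2)
cycles differ ⇒ inequivalent

no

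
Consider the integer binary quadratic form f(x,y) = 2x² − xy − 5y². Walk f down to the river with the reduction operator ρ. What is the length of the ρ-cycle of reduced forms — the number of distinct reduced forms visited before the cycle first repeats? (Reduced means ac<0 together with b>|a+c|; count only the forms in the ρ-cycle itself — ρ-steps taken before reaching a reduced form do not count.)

D = 41, ⌊√D⌋ = 6
descent: ρ → (-5,1,2)
descent: ρ → (2,3,-4)  [lands on river]
river: ρ → (-4,5,1)
river: ρ → (1,5,-4)
river: ρ → (-4,3,2)
river: ρ → (2,5,-2)
river: ρ → (-2,3,4)
river: ρ → (4,5,-1)
river: ρ → (-1,5,4)
river: ρ → (4,3,-2)
river: ρ → (-2,5,2)
ρ-cycle length = 10 (tail of 2 descent steps not counted)

10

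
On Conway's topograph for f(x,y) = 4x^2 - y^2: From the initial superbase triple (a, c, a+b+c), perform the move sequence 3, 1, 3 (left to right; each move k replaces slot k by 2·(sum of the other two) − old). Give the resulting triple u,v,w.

start (4,-1,3) = (f(1,0),f(0,1),f(1,1))
replace slot 3: 2·(4+(-1)) − 3 = 3 → (4,-1,3)
replace slot 1: 2·((-1)+3) − 4 = 0 → (0,-1,3)
replace slot 3: 2·(0+(-1)) − 3 = -5 → (0,-1,-5)

0,-1,-5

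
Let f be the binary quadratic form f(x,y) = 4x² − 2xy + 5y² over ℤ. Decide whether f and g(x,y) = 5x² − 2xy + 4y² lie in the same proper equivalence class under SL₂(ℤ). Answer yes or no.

D₁ = -76, D₂ = -76
f: reduced (well bottom): (4,-2,5) with a≤c, −a<b≤a
g: flip: (5,-2,4)→(4,2,5)
g: reduced (well bottom): (4,2,5) with a≤c, −a<b≤a
reduced forms (4, -2, 5) vs (4, 2, 5) ⇒ inequivalent

no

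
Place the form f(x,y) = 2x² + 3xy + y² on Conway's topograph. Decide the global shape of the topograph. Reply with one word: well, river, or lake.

D = b²−4ac = 3² − 4·2·1 = 1
D = 1² is a perfect square ⇒ form factors over ℤ ⇒ lakes

lake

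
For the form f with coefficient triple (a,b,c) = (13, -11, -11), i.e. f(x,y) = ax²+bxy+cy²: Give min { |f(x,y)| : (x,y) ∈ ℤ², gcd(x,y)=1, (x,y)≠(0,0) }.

descent: ρ → (-11,11,13)  [lands on river]
river: ρ → (13,15,-9)
river: ρ → (-9,21,7)
river: ρ → (7,21,-9)
river: ρ → (-9,15,13)
river: ρ → (13,11,-11)
closes: descent 1, river 6
min |a| on river = 7

7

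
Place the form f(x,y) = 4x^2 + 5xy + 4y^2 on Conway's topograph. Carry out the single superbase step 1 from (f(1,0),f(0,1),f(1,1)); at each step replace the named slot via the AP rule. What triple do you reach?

start (4,4,13) = (f(1,0),f(0,1),f(1,1))
replace slot 1: 2·(4+13) − 4 = 30 → (30,4,13)

30,4,13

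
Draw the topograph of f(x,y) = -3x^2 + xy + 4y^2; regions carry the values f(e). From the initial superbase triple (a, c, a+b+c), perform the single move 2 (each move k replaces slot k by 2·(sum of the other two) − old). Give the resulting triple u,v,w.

start (-3,4,2) = (f(1,0),f(0,1),f(1,1))
replace slot 2: 2·((-3)+2) − 4 = -6 → (-3,-6,2)

-3,-6,2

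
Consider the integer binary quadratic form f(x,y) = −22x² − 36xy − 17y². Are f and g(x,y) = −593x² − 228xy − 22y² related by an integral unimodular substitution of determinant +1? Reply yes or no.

D₁ = -200, D₂ = -200
f is negative-definite; reduce −f:
−f: translate: b→-8 (≡36 mod 44), so (22,36,17)→(22,-8,3)
−f: flip: (22,-8,3)→(3,8,22)
−f: translate: b→2 (≡8 mod 6), so (3,8,22)→(3,2,17)
−f: reduced (well bottom): (3,2,17) with a≤c, −a<b≤a
flip sign back: reduced form of f is (-3,-2,-17)
g is negative-definite; reduce −g:
−g: flip: (593,228,22)→(22,-228,593)
−g: translate: b→-8 (≡-228 mod 44), so (22,-228,593)→(22,-8,3)
−g: flip: (22,-8,3)→(3,8,22)
−g: translate: b→2 (≡8 mod 6), so (3,8,22)→(3,2,17)
−g: reduced (well bottom): (3,2,17) with a≤c, −a<b≤a
flip sign back: reduced form of g is (-3,-2,-17)
reduced forms (-3, -2, -17) vs (-3, -2, -17) ⇒ equivalent

yes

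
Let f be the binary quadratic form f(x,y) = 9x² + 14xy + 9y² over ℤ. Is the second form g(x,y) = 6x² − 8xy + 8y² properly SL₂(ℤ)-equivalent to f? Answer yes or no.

D₁ = -128, D₂ = -128
f: translate: b→-4 (≡14 mod 18), so (9,14,9)→(9,-4,4)
f: flip: (9,-4,4)→(4,4,9)
f: reduced (well bottom): (4,4,9) with a≤c, −a<b≤a
g: translate: b→4 (≡-8 mod 12), so (6,-8,8)→(6,4,6)
g: reduced (well bottom): (6,4,6) with a≤c, −a<b≤a
reduced forms (4, 4, 9) vs (6, 4, 6) ⇒ inequivalent

no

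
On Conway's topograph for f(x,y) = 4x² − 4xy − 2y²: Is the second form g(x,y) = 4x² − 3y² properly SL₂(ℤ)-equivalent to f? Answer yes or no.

D₁ = 48, D₂ = 48
river cycle of f (length 2): (-2, 4, 4), (4, 4, -2)
river cycle of g (length 2): (-3, 6, 1), (1, 6, -3)
cycles differ ⇒ inequivalent

no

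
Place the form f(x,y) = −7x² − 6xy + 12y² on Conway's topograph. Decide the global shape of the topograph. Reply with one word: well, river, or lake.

D = b²−4ac = (-6)² − 4·(-7)·12 = 372
D > 0 non-square ⇒ indefinite ⇒ periodic river

river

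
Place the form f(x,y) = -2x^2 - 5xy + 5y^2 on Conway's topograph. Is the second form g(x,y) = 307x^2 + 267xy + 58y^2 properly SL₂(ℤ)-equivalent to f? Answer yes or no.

D₁ = 65, D₂ = 65
river cycle of f (length 6): (5, 5, -2), (-2, 7, 2), (2, 5, -5), (-5, 5, 2), (2, 7, -2), (-2, 5, 5)
river cycle of g (length 6): (5, 5, -2), (-2, 7, 2), (2, 5, -5), (-5, 5, 2), (2, 7, -2), (-2, 5, 5)
cycles coincide ⇒ equivalent

yes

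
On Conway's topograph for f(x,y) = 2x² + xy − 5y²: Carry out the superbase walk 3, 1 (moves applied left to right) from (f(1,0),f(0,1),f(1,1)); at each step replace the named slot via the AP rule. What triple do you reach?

start (2,-5,-2) = (f(1,0),f(0,1),f(1,1))
replace slot 3: 2·(2+(-5)) − (-2) = -4 → (2,-5,-4)
replace slot 1: 2·((-5)+(-4)) − 2 = -20 → (-20,-5,-4)

-20,-5,-4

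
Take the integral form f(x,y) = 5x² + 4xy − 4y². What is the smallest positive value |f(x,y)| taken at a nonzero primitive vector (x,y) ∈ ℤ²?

river: ρ → (-4,4,5)
river: ρ → (5,6,-3)
river: ρ → (-3,6,5)
river: ρ → (5,4,-4)
closes: descent 0, river 4
min |a| on river = 3

3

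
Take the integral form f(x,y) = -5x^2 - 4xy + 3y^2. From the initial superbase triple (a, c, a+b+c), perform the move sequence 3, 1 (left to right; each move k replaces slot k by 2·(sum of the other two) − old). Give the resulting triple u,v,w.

start (-5,3,-6) = (f(1,0),f(0,1),f(1,1))
replace slot 3: 2·((-5)+3) − (-6) = 2 → (-5,3,2)
replace slot 1: 2·(3+2) − (-5) = 15 → (15,3,2)

15,3,2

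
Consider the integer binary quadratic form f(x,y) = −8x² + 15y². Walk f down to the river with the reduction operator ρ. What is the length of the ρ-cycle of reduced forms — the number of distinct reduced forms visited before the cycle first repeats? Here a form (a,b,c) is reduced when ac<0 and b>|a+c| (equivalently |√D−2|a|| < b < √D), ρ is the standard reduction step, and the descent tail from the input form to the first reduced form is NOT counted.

D = 480, ⌊√D⌋ = 21
descent: ρ → (15,0,-8)
descent: ρ → (-8,16,7)  [lands on river]
river: ρ → (7,12,-12)
river: ρ → (-12,12,7)
river: ρ → (7,16,-8)
ρ-cycle length = 4 (tail of 2 descent steps not counted)

4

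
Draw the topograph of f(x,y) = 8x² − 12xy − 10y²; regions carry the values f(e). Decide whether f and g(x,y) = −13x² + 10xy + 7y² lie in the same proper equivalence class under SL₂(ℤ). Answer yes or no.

D₁ = 464, D₂ = 464
river cycle of f (length 10): (-10, 12, 8), (8, 20, -2), (-2, 20, 8), (8, 12, -10), (-10, 8, 10), (10, 12, -8), (-8, 20, 2), (2, 20, -8), (-8, 12, 10), (10, 8, -10)
river cycle of g (length 10): (7, 18, -5), (-5, 12, 16), (16, 20, -1), (-1, 20, 16), (16, 12, -5), (-5, 18, 7), (7, 10, -13), (-13, 16, 4), (4, 16, -13), (-13, 10, 7)
cycles differ ⇒ inequivalent

no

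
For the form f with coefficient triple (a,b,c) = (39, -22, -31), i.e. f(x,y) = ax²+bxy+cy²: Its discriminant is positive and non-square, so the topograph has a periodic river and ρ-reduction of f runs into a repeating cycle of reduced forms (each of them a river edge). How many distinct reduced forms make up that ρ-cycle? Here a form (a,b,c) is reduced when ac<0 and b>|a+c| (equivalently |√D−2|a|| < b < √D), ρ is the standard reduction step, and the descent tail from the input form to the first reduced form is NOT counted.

D = 5320, ⌊√D⌋ = 72
descent: ρ → (-31,22,39)  [lands on river]
river: ρ → (39,56,-14)
river: ρ → (-14,56,39)
river: ρ → (39,22,-31)
river: ρ → (-31,40,30)
river: ρ → (30,20,-41)
river: ρ → (-41,62,9)
river: ρ → (9,64,-34)
river: ρ → (-34,72,1)
river: ρ → (1,72,-34)
river: ρ → (-34,64,9)
river: ρ → (9,62,-41)
river: ρ → (-41,20,30)
river: ρ → (30,40,-31)
ρ-cycle length = 14 (tail of 1 descent step not counted)

14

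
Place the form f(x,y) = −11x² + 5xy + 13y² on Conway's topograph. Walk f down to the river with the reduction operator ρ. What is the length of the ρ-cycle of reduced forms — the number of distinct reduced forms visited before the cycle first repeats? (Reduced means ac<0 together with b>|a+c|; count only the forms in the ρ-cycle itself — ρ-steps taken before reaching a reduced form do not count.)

D = 597, ⌊√D⌋ = 24
river: ρ → (13,21,-3)
river: ρ → (-3,21,13)
river: ρ → (13,5,-11)
river: ρ → (-11,17,7)
river: ρ → (7,11,-17)
river: ρ → (-17,23,1)
river: ρ → (1,23,-17)
river: ρ → (-17,11,7)
river: ρ → (7,17,-11)
river: ρ → (-11,5,13)
ρ-cycle length = 10 (tail of 0 descent steps not counted)

10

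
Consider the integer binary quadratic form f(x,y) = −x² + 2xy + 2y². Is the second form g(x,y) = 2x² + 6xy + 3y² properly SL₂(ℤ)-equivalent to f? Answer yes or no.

D₁ = 12, D₂ = 12
river cycle of f (length 2): (2, 2, -1), (-1, 2, 2)
river cycle of g (length 2): (-1, 2, 2), (2, 2, -1)
cycles coincide ⇒ equivalent

yes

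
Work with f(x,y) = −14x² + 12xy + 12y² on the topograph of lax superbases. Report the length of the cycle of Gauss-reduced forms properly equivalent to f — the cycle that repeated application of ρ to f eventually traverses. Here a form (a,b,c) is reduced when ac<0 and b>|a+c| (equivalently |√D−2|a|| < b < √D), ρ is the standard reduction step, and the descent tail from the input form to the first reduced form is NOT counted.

D = 816, ⌊√D⌋ = 28
river: ρ → (12,12,-14)
river: ρ → (-14,16,10)
river: ρ → (10,24,-6)
river: ρ → (-6,24,10)
river: ρ → (10,16,-14)
river: ρ → (-14,12,12)
ρ-cycle length = 6 (tail of 0 descent steps not counted)

6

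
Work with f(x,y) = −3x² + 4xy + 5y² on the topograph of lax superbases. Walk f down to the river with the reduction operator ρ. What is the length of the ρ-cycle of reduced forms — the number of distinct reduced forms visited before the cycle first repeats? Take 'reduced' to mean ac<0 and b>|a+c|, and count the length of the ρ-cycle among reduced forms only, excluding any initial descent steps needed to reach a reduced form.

D = 76, ⌊√D⌋ = 8
river: ρ → (5,6,-2)
river: ρ → (-2,6,5)
river: ρ → (5,4,-3)
river: ρ → (-3,8,1)
river: ρ → (1,8,-3)
river: ρ → (-3,4,5)
ρ-cycle length = 6 (tail of 0 descent steps not counted)

6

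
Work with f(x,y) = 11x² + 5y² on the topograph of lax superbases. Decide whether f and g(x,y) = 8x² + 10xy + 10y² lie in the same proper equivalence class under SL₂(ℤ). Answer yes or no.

D₁ = -220, D₂ = -220
f: flip: (11,0,5)→(5,0,11)
f: reduced (well bottom): (5,0,11) with a≤c, −a<b≤a
g: translate: b→-6 (≡10 mod 16), so (8,10,10)→(8,-6,8)
g: flip: (8,-6,8)→(8,6,8)
g: reduced (well bottom): (8,6,8) with a≤c, −a<b≤a
reduced forms (5, 0, 11) vs (8, 6, 8) ⇒ inequivalent

no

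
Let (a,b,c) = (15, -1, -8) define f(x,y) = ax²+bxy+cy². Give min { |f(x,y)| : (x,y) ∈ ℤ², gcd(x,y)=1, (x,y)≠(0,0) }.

descent: ρ → (-8,17,6)  [lands on river]
river: ρ → (6,19,-5)
river: ρ → (-5,21,2)
river: ρ → (2,19,-15)
river: ρ → (-15,11,6)
river: ρ → (6,13,-13)
river: ρ → (-13,13,6)
river: ρ → (6,11,-15)
river: ρ → (-15,19,2)
river: ρ → (2,21,-5)
river: ρ → (-5,19,6)
river: ρ → (6,17,-8)
river: ρ → (-8,15,8)
river: ρ → (8,17,-6)
river: ρ → (-6,19,5)
river: ρ → (5,21,-2)
river: ρ → (-2,19,15)
river: ρ → (15,11,-6)
river: ρ → (-6,13,13)
river: ρ → (13,13,-6)
river: ρ → (-6,11,15)
river: ρ → (15,19,-2)
river: ρ → (-2,21,5)
river: ρ → (5,19,-6)
river: ρ → (-6,17,8)
river: ρ → (8,15,-8)
closes: descent 1, river 26
min |a| on river = 2

2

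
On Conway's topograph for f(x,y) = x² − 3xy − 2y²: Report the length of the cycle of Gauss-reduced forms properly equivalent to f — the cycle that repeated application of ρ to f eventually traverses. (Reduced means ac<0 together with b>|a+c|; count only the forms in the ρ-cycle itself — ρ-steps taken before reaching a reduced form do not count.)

D = 17, ⌊√D⌋ = 4
descent: ρ → (-2,3,1)  [lands on river]
river: ρ → (1,3,-2)
river: ρ → (-2,1,2)
river: ρ → (2,3,-1)
river: ρ → (-1,3,2)
river: ρ → (2,1,-2)
ρ-cycle length = 6 (tail of 1 descent step not counted)

6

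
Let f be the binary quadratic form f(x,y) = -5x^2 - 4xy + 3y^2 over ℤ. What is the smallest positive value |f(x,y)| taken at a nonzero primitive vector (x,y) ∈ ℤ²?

descent: ρ → (3,4,-5)  [lands on river]
river: ρ → (-5,6,2)
river: ρ → (2,6,-5)
river: ρ → (-5,4,3)
river: ρ → (3,8,-1)
river: ρ → (-1,8,3)
closes: descent 1, river 6
min |a| on river = 1

1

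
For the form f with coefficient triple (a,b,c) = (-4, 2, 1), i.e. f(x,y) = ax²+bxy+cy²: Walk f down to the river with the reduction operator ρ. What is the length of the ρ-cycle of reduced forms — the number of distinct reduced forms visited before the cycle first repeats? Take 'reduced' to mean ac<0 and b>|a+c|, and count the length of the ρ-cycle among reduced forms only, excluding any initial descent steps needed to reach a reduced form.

D = 20, ⌊√D⌋ = 4
descent: ρ → (1,4,-1)  [lands on river]
river: ρ → (-1,4,1)
ρ-cycle length = 2 (tail of 1 descent step not counted)

2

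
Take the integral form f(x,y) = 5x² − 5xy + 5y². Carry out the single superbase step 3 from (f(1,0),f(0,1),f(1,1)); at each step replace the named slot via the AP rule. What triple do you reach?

start (5,5,5) = (f(1,0),f(0,1),f(1,1))
replace slot 3: 2·(5+5) − 5 = 15 → (5,5,15)

5,5,15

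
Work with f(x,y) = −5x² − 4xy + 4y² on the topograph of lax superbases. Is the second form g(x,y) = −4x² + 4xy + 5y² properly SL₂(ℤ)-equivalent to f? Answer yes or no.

D₁ = 96, D₂ = 96
river cycle of f (length 4): (4, 4, -5), (-5, 6, 3), (3, 6, -5), (-5, 4, 4)
river cycle of g (length 4): (5, 6, -3), (-3, 6, 5), (5, 4, -4), (-4, 4, 5)
cycles differ ⇒ inequivalent

no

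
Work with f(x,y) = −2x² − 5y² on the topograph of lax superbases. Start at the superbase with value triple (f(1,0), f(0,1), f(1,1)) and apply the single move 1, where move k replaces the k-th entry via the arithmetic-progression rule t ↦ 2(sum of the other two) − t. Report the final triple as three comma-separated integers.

start (-2,-5,-7) = (f(1,0),f(0,1),f(1,1))
replace slot 1: 2·((-5)+(-7)) − (-2) = -22 → (-22,-5,-7)

-22,-5,-7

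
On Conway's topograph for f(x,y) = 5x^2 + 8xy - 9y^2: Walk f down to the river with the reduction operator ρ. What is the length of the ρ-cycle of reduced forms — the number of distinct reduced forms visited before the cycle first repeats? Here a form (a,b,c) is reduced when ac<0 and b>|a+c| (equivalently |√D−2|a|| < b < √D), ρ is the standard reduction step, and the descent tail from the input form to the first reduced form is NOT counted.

D = 244, ⌊√D⌋ = 15
river: ρ → (-9,10,4)
river: ρ → (4,14,-3)
river: ρ → (-3,10,12)
river: ρ → (12,14,-1)
river: ρ → (-1,14,12)
river: ρ → (12,10,-3)
river: ρ → (-3,14,4)
river: ρ → (4,10,-9)
river: ρ → (-9,8,5)
river: ρ → (5,12,-5)
river: ρ → (-5,8,9)
river: ρ → (9,10,-4)
river: ρ → (-4,14,3)
river: ρ → (3,10,-12)
river: ρ → (-12,14,1)
river: ρ → (1,14,-12)
river: ρ → (-12,10,3)
river: ρ → (3,14,-4)
river: ρ → (-4,10,9)
river: ρ → (9,8,-5)
river: ρ → (-5,12,5)
river: ρ → (5,8,-9)
ρ-cycle length = 22 (tail of 0 descent steps not counted)

22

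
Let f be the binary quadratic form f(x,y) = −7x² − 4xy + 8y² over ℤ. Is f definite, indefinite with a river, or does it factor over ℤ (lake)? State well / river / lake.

D = b²−4ac = (-4)² − 4·(-7)·8 = 240
D > 0 non-square ⇒ indefinite ⇒ periodic river

river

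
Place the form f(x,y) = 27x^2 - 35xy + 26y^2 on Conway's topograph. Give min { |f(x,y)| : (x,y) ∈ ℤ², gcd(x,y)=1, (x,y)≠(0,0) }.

translate: b→19 (≡-35 mod 54), so (27,-35,26)→(27,19,18)
flip: (27,19,18)→(18,-19,27)
translate: b→17 (≡-19 mod 36), so (18,-19,27)→(18,17,26)
reduced (well bottom): (18,17,26) with a≤c, −a<b≤a
well minimum = a = 18

18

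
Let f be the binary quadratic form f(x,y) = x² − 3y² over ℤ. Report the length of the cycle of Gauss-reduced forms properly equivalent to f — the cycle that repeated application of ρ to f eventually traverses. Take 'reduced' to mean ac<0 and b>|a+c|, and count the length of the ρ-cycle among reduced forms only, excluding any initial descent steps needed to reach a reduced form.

D = 12, ⌊√D⌋ = 3
descent: ρ → (-3,0,1)
descent: ρ → (1,2,-2)  [lands on river]
river: ρ → (-2,2,1)
ρ-cycle length = 2 (tail of 2 descent steps not counted)

2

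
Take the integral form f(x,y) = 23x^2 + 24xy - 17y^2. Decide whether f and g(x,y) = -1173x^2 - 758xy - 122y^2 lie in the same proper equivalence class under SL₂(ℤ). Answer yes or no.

D₁ = 2140, D₂ = 2140
river cycle of f (length 12): (-17, 44, 3), (3, 46, -2), (-2, 46, 3), (3, 44, -17), (-17, 24, 23), (23, 22, -18), (-18, 14, 27), (27, 40, -5), (-5, 40, 27), (27, 14, -18), … (2 more)
river cycle of g (length 12): (3, 46, -2), (-2, 46, 3), (3, 44, -17), (-17, 24, 23), (23, 22, -18), (-18, 14, 27), (27, 40, -5), (-5, 40, 27), (27, 14, -18), (-18, 22, 23), … (2 more)
cycles coincide ⇒ equivalent

yes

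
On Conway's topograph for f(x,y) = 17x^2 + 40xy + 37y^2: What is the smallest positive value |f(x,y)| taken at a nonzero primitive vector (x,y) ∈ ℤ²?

translate: b→6 (≡40 mod 34), so (17,40,37)→(17,6,14)
flip: (17,6,14)→(14,-6,17)
reduced (well bottom): (14,-6,17) with a≤c, −a<b≤a
well minimum = a = 14

14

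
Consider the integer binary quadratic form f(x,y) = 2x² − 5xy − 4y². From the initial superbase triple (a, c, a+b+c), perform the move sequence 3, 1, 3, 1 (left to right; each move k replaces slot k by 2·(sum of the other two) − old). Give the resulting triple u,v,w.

start (2,-4,-7) = (f(1,0),f(0,1),f(1,1))
replace slot 3: 2·(2+(-4)) − (-7) = 3 → (2,-4,3)
replace slot 1: 2·((-4)+3) − 2 = -4 → (-4,-4,3)
replace slot 3: 2·((-4)+(-4)) − 3 = -19 → (-4,-4,-19)
replace slot 1: 2·((-4)+(-19)) − (-4) = -42 → (-42,-4,-19)

-42,-4,-19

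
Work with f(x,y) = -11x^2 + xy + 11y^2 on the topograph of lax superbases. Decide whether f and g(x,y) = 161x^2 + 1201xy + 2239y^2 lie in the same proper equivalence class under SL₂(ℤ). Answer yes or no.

D₁ = 485, D₂ = 485
river cycle of f (length 6): (11, 21, -1), (-1, 21, 11), (11, 1, -11), (-11, 21, 1), (1, 21, -11), (-11, 1, 11)
river cycle of g (length 6): (11, 21, -1), (-1, 21, 11), (11, 1, -11), (-11, 21, 1), (1, 21, -11), (-11, 1, 11)
cycles coincide ⇒ equivalent

yes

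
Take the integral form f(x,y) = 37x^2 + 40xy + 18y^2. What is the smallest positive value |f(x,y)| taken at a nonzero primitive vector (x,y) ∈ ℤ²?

translate: b→-34 (≡40 mod 74), so (37,40,18)→(37,-34,15)
flip: (37,-34,15)→(15,34,37)
translate: b→4 (≡34 mod 30), so (15,34,37)→(15,4,18)
reduced (well bottom): (15,4,18) with a≤c, −a<b≤a
well minimum = a = 15

15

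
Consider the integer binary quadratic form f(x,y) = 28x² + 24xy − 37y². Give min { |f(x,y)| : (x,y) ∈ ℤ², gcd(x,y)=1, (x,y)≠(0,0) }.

river: ρ → (-37,50,15)
river: ρ → (15,40,-52)
river: ρ → (-52,64,3)
river: ρ → (3,68,-8)
river: ρ → (-8,60,35)
river: ρ → (35,10,-33)
river: ρ → (-33,56,12)
river: ρ → (12,64,-13)
river: ρ → (-13,66,7)
river: ρ → (7,60,-40)
river: ρ → (-40,20,27)
river: ρ → (27,34,-33)
river: ρ → (-33,32,28)
river: ρ → (28,24,-37)
closes: descent 0, river 14
min |a| on river = 3

3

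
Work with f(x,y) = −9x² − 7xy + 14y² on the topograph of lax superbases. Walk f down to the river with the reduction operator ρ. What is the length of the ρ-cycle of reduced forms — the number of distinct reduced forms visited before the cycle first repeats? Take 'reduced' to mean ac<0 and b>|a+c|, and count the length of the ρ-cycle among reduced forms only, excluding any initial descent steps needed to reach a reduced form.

D = 553, ⌊√D⌋ = 23
descent: ρ → (14,7,-9)  [lands on river]
river: ρ → (-9,11,12)
river: ρ → (12,13,-8)
river: ρ → (-8,19,6)
river: ρ → (6,17,-11)
river: ρ → (-11,5,12)
river: ρ → (12,19,-4)
river: ρ → (-4,21,7)
river: ρ → (7,21,-4)
river: ρ → (-4,19,12)
river: ρ → (12,5,-11)
river: ρ → (-11,17,6)
river: ρ → (6,19,-8)
river: ρ → (-8,13,12)
river: ρ → (12,11,-9)
river: ρ → (-9,7,14)
river: ρ → (14,21,-2)
river: ρ → (-2,23,3)
river: ρ → (3,19,-16)
river: ρ → (-16,13,6)
river: ρ → (6,23,-1)
river: ρ → (-1,23,6)
river: ρ → (6,13,-16)
river: ρ → (-16,19,3)
river: ρ → (3,23,-2)
river: ρ → (-2,21,14)
ρ-cycle length = 26 (tail of 1 descent step not counted)

26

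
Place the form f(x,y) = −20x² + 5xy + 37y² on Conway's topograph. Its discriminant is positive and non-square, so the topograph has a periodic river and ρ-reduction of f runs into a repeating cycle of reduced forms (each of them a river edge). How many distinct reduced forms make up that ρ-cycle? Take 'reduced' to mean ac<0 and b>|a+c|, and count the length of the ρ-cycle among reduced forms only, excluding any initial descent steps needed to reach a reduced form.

D = 2985, ⌊√D⌋ = 54
descent: ρ → (37,-5,-20)
descent: ρ → (-20,45,12)  [lands on river]
river: ρ → (12,51,-8)
river: ρ → (-8,45,30)
river: ρ → (30,15,-23)
river: ρ → (-23,31,22)
river: ρ → (22,13,-32)
river: ρ → (-32,51,3)
river: ρ → (3,51,-32)
river: ρ → (-32,13,22)
river: ρ → (22,31,-23)
river: ρ → (-23,15,30)
river: ρ → (30,45,-8)
river: ρ → (-8,51,12)
river: ρ → (12,45,-20)
river: ρ → (-20,35,22)
river: ρ → (22,53,-2)
river: ρ → (-2,51,48)
river: ρ → (48,45,-5)
river: ρ → (-5,45,48)
river: ρ → (48,51,-2)
river: ρ → (-2,53,22)
river: ρ → (22,35,-20)
ρ-cycle length = 22 (tail of 2 descent steps not counted)

22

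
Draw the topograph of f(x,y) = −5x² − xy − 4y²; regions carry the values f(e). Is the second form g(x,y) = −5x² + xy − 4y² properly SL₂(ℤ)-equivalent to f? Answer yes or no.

D₁ = -79, D₂ = -79
f is negative-definite; reduce −f:
−f: flip: (5,1,4)→(4,-1,5)
−f: reduced (well bottom): (4,-1,5) with a≤c, −a<b≤a
flip sign back: reduced form of f is (-4,1,-5)
g is negative-definite; reduce −g:
−g: flip: (5,-1,4)→(4,1,5)
−g: reduced (well bottom): (4,1,5) with a≤c, −a<b≤a
flip sign back: reduced form of g is (-4,-1,-5)
reduced forms (-4, 1, -5) vs (-4, -1, -5) ⇒ inequivalent

no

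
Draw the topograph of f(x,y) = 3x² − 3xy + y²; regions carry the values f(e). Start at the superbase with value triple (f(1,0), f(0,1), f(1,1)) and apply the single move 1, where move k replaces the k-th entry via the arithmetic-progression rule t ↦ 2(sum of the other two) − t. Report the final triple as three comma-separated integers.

start (3,1,1) = (f(1,0),f(0,1),f(1,1))
replace slot 1: 2·(1+1) − 3 = 1 → (1,1,1)

1,1,1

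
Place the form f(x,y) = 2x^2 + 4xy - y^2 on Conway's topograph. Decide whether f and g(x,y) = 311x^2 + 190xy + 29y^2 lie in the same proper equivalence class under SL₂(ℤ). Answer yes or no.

D₁ = 24, D₂ = 24
river cycle of f (length 2): (-1, 4, 2), (2, 4, -1)
river cycle of g (length 2): (2, 4, -1), (-1, 4, 2)
cycles coincide ⇒ equivalent

yes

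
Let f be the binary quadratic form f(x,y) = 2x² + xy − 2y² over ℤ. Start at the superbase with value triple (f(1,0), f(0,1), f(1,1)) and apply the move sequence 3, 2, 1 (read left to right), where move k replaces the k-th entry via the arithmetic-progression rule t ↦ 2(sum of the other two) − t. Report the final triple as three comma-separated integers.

start (2,-2,1) = (f(1,0),f(0,1),f(1,1))
replace slot 3: 2·(2+(-2)) − 1 = -1 → (2,-2,-1)
replace slot 2: 2·(2+(-1)) − (-2) = 4 → (2,4,-1)
replace slot 1: 2·(4+(-1)) − 2 = 4 → (4,4,-1)

4,4,-1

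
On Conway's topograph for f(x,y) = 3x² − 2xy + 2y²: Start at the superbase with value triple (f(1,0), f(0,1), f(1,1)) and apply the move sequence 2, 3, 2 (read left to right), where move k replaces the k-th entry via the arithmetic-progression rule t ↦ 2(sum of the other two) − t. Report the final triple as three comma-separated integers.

start (3,2,3) = (f(1,0),f(0,1),f(1,1))
replace slot 2: 2·(3+3) − 2 = 10 → (3,10,3)
replace slot 3: 2·(3+10) − 3 = 23 → (3,10,23)
replace slot 2: 2·(3+23) − 10 = 42 → (3,42,23)

3,42,23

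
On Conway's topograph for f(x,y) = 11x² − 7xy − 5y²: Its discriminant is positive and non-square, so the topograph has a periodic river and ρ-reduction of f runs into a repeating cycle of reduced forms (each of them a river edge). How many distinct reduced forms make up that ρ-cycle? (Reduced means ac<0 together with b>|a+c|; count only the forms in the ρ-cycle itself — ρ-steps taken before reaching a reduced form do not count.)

D = 269, ⌊√D⌋ = 16
descent: ρ → (-5,7,11)  [lands on river]
river: ρ → (11,15,-1)
river: ρ → (-1,15,11)
river: ρ → (11,7,-5)
river: ρ → (-5,13,5)
river: ρ → (5,7,-11)
river: ρ → (-11,15,1)
river: ρ → (1,15,-11)
river: ρ → (-11,7,5)
river: ρ → (5,13,-5)
ρ-cycle length = 10 (tail of 1 descent step not counted)

10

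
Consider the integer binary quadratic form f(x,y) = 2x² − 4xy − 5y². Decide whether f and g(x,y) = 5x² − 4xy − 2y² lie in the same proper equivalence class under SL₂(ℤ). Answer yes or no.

D₁ = 56, D₂ = 56
river cycle of f (length 4): (-5, 4, 2), (2, 4, -5), (-5, 6, 1), (1, 6, -5)
river cycle of g (length 4): (-2, 4, 5), (5, 6, -1), (-1, 6, 5), (5, 4, -2)
cycles differ ⇒ inequivalent

no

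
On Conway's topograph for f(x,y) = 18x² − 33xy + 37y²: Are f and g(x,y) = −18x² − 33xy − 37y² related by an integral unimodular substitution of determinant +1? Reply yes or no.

D₁ = -1575, D₂ = -1575
f: translate: b→3 (≡-33 mod 36), so (18,-33,37)→(18,3,22)
f: reduced (well bottom): (18,3,22) with a≤c, −a<b≤a
g is negative-definite; reduce −g:
−g: translate: b→-3 (≡33 mod 36), so (18,33,37)→(18,-3,22)
−g: reduced (well bottom): (18,-3,22) with a≤c, −a<b≤a
flip sign back: reduced form of g is (-18,3,-22)
reduced forms (18, 3, 22) vs (-18, 3, -22) ⇒ inequivalent

no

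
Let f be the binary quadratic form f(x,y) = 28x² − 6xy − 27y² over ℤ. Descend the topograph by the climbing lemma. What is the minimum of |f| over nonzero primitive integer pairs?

descent: ρ → (-27,6,28)  [lands on river]
river: ρ → (28,50,-5)
river: ρ → (-5,50,28)
river: ρ → (28,6,-27)
river: ρ → (-27,48,7)
river: ρ → (7,50,-20)
river: ρ → (-20,30,27)
river: ρ → (27,24,-23)
river: ρ → (-23,22,28)
river: ρ → (28,34,-17)
river: ρ → (-17,34,28)
river: ρ → (28,22,-23)
river: ρ → (-23,24,27)
river: ρ → (27,30,-20)
river: ρ → (-20,50,7)
river: ρ → (7,48,-27)
closes: descent 1, river 16
min |a| on river = 5

5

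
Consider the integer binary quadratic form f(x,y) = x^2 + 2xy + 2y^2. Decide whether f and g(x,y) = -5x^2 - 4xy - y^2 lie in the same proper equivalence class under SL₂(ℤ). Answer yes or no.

D₁ = -4, D₂ = -4
f: translate: b→0 (≡2 mod 2), so (1,2,2)→(1,0,1)
f: reduced (well bottom): (1,0,1) with a≤c, −a<b≤a
g is negative-definite; reduce −g:
−g: flip: (5,4,1)→(1,-4,5)
−g: translate: b→0 (≡-4 mod 2), so (1,-4,5)→(1,0,1)
−g: reduced (well bottom): (1,0,1) with a≤c, −a<b≤a
flip sign back: reduced form of g is (-1,0,-1)
reduced forms (1, 0, 1) vs (-1, 0, -1) ⇒ inequivalent

no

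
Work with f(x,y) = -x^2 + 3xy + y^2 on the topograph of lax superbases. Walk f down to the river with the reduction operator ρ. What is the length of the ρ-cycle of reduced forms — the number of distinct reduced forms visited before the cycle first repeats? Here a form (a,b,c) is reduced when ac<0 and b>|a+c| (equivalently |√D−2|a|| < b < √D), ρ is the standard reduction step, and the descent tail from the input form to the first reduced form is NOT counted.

D = 13, ⌊√D⌋ = 3
river: ρ → (1,3,-1)
river: ρ → (-1,3,1)
ρ-cycle length = 2 (tail of 0 descent steps not counted)

2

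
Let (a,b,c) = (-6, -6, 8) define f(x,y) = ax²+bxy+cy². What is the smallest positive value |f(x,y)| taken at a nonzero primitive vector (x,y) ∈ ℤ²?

descent: ρ → (8,6,-6)  [lands on river]
river: ρ → (-6,6,8)
river: ρ → (8,10,-4)
river: ρ → (-4,14,2)
river: ρ → (2,14,-4)
river: ρ → (-4,10,8)
closes: descent 1, river 6
min |a| on river = 2

2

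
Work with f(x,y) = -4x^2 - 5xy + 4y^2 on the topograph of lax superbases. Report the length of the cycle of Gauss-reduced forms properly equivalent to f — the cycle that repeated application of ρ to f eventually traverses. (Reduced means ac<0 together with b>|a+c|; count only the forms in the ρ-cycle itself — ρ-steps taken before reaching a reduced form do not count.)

D = 89, ⌊√D⌋ = 9
descent: ρ → (4,5,-4)  [lands on river]
river: ρ → (-4,3,5)
river: ρ → (5,7,-2)
river: ρ → (-2,9,1)
river: ρ → (1,9,-2)
river: ρ → (-2,7,5)
river: ρ → (5,3,-4)
river: ρ → (-4,5,4)
river: ρ → (4,3,-5)
river: ρ → (-5,7,2)
river: ρ → (2,9,-1)
river: ρ → (-1,9,2)
river: ρ → (2,7,-5)
river: ρ → (-5,3,4)
ρ-cycle length = 14 (tail of 1 descent step not counted)

14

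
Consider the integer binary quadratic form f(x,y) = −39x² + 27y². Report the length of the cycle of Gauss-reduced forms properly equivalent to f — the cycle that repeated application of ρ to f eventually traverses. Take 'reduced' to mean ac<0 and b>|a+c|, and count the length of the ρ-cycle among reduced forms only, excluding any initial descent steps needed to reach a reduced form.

D = 4212, ⌊√D⌋ = 64
descent: ρ → (27,54,-12)  [lands on river]
river: ρ → (-12,42,51)
river: ρ → (51,60,-3)
river: ρ → (-3,60,51)
river: ρ → (51,42,-12)
river: ρ → (-12,54,27)
ρ-cycle length = 6 (tail of 1 descent step not counted)

6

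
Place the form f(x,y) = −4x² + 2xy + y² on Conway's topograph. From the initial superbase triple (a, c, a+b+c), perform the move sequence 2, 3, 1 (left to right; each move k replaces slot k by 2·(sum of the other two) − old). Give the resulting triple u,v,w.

start (-4,1,-1) = (f(1,0),f(0,1),f(1,1))
replace slot 2: 2·((-4)+(-1)) − 1 = -11 → (-4,-11,-1)
replace slot 3: 2·((-4)+(-11)) − (-1) = -29 → (-4,-11,-29)
replace slot 1: 2·((-11)+(-29)) − (-4) = -76 → (-76,-11,-29)

-76,-11,-29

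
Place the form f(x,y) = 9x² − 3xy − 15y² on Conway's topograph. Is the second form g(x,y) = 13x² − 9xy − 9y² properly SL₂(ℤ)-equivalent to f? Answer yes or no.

D₁ = 549, D₂ = 549
river cycle of f (length 6): (9, 15, -9), (-9, 21, 3), (3, 21, -9), (-9, 15, 9), (9, 21, -3), (-3, 21, 9)
river cycle of g (length 6): (-9, 9, 13), (13, 17, -5), (-5, 23, 1), (1, 23, -5), (-5, 17, 13), (13, 9, -9)
cycles differ ⇒ inequivalent

no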